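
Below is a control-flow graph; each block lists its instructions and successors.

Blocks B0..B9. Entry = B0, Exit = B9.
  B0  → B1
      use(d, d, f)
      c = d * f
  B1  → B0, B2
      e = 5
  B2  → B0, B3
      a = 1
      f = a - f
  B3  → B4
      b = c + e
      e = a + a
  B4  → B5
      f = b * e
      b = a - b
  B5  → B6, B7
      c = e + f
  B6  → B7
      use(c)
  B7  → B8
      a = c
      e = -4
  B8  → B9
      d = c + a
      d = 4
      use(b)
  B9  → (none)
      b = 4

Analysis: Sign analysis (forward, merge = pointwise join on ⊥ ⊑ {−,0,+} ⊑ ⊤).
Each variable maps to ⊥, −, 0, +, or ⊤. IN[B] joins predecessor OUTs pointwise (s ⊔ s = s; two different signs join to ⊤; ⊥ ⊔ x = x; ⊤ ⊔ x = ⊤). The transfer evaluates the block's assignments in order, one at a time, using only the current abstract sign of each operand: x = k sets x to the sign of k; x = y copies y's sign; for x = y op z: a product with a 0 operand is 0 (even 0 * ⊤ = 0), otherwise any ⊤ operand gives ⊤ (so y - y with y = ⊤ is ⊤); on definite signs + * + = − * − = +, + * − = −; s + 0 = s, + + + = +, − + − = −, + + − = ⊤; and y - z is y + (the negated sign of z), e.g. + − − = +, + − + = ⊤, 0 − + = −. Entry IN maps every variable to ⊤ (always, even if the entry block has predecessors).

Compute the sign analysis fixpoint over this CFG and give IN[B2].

Per-block solution:
  B0:  IN=(all ⊤)  OUT=(all ⊤)
  B1:  IN=(all ⊤)  OUT={e:+; rest ⊤}
  B2:  IN={e:+; rest ⊤}  OUT={a:+, e:+; rest ⊤}
  B3:  IN={a:+, e:+; rest ⊤}  OUT={a:+, e:+; rest ⊤}
  B4:  IN={a:+, e:+; rest ⊤}  OUT={a:+, e:+; rest ⊤}
  B5:  IN={a:+, e:+; rest ⊤}  OUT={a:+, e:+; rest ⊤}
  B6:  IN={a:+, e:+; rest ⊤}  OUT={a:+, e:+; rest ⊤}
  B7:  IN={a:+, e:+; rest ⊤}  OUT={e:-; rest ⊤}
  B8:  IN={e:-; rest ⊤}  OUT={d:+, e:-; rest ⊤}
  B9:  IN={d:+, e:-; rest ⊤}  OUT={b:+, d:+, e:-; rest ⊤}

Merge at B2: IN[B2] = OUT[B1] = {a: ⊤, b: ⊤, c: ⊤, d: ⊤, e: +, f: ⊤}

Answer: {a: ⊤, b: ⊤, c: ⊤, d: ⊤, e: +, f: ⊤}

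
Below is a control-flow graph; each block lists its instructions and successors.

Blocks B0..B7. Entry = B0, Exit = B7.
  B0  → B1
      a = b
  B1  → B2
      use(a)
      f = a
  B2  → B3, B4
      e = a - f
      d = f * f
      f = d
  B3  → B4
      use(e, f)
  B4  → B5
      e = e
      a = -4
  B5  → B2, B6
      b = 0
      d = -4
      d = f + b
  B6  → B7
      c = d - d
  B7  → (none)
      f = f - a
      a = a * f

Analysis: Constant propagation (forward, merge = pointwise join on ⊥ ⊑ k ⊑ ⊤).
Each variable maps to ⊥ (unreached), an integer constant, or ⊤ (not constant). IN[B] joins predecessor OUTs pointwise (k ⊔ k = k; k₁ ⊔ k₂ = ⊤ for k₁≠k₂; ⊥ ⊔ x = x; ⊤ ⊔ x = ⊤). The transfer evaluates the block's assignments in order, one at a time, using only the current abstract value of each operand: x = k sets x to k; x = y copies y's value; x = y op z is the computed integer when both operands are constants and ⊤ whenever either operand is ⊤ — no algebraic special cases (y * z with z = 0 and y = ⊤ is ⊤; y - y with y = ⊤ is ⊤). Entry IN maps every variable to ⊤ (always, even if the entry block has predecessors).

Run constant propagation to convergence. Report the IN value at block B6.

Answer: {a: -4, b: 0, c: ⊤, d: ⊤, e: ⊤, f: ⊤}

Working:
Converged values:
  B0:  IN=(all ⊤)  OUT=(all ⊤)
  B1:  IN=(all ⊤)  OUT=(all ⊤)
  B2:  IN=(all ⊤)  OUT=(all ⊤)
  B3:  IN=(all ⊤)  OUT=(all ⊤)
  B4:  IN=(all ⊤)  OUT={a:-4; rest ⊤}
  B5:  IN={a:-4; rest ⊤}  OUT={a:-4, b:0; rest ⊤}
  B6:  IN={a:-4, b:0; rest ⊤}  OUT={a:-4, b:0; rest ⊤}
  B7:  IN={a:-4, b:0; rest ⊤}  OUT={b:0; rest ⊤}

Merge at B6: IN[B6] = OUT[B5] = {a: -4, b: 0, c: ⊤, d: ⊤, e: ⊤, f: ⊤}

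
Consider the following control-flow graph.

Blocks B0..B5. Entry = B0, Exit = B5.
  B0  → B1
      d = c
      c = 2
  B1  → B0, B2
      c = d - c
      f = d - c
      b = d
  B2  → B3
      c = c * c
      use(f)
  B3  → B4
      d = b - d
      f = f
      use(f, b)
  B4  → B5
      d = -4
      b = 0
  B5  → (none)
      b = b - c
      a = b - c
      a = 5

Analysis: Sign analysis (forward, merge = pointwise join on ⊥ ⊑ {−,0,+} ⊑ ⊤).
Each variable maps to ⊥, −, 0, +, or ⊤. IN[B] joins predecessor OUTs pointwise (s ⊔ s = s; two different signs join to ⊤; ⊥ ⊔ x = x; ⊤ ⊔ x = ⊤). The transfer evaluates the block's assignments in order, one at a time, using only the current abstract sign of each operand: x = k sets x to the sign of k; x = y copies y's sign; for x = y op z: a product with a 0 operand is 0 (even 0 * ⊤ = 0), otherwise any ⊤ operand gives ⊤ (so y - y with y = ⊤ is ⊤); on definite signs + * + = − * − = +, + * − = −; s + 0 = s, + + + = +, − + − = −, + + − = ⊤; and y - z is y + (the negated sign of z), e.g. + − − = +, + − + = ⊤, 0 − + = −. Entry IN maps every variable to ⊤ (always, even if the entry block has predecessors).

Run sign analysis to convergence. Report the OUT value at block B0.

Answer: {a: ⊤, b: ⊤, c: +, d: ⊤, e: ⊤, f: ⊤}

Trace:
Per-block solution:
  B0: | IN=(all ⊤) | OUT={c:+; rest ⊤}
  B1: | IN={c:+; rest ⊤} | OUT=(all ⊤)
  B2: | IN=(all ⊤) | OUT=(all ⊤)
  B3: | IN=(all ⊤) | OUT=(all ⊤)
  B4: | IN=(all ⊤) | OUT={b:0, d:-; rest ⊤}
  B5: | IN={b:0, d:-; rest ⊤} | OUT={a:+, d:-; rest ⊤}

Merge at B0 (entry node, so the boundary value (all ⊤) is joined with the incoming edge(s)): IN[B0] = (all ⊤) ⊔ OUT[B1] = {a: ⊤, b: ⊤, c: ⊤, d: ⊤, e: ⊤, f: ⊤}
Applying B0's transfer function to that IN value gives OUT[B0] (row B0 above).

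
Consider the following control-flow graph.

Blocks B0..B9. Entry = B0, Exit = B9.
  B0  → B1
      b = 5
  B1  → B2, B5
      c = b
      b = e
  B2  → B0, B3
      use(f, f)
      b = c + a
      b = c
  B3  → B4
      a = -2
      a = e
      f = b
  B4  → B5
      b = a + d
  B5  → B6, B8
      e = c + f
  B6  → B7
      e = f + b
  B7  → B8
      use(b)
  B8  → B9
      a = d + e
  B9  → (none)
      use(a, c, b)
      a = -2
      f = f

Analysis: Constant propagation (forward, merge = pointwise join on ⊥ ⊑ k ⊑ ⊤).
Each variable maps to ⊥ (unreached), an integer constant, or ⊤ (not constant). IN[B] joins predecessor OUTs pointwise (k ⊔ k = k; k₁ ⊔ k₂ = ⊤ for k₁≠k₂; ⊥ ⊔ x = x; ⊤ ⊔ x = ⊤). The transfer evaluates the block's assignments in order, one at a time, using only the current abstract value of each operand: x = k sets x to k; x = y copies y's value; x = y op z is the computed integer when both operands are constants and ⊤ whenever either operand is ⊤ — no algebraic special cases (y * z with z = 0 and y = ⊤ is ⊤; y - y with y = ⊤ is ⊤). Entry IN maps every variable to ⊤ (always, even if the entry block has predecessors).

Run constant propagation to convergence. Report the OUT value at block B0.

Converged values:
  B0:  IN=(all ⊤)  OUT={b:5; rest ⊤}
  B1:  IN={b:5; rest ⊤}  OUT={c:5; rest ⊤}
  B2:  IN={c:5; rest ⊤}  OUT={b:5, c:5; rest ⊤}
  B3:  IN={b:5, c:5; rest ⊤}  OUT={b:5, c:5, f:5; rest ⊤}
  B4:  IN={b:5, c:5, f:5; rest ⊤}  OUT={c:5, f:5; rest ⊤}
  B5:  IN={c:5; rest ⊤}  OUT={c:5; rest ⊤}
  B6:  IN={c:5; rest ⊤}  OUT={c:5; rest ⊤}
  B7:  IN={c:5; rest ⊤}  OUT={c:5; rest ⊤}
  B8:  IN={c:5; rest ⊤}  OUT={c:5; rest ⊤}
  B9:  IN={c:5; rest ⊤}  OUT={a:-2, c:5; rest ⊤}

Merge at B0 (entry node, so the boundary value (all ⊤) is joined with the incoming edge(s)): IN[B0] = (all ⊤) ⊔ OUT[B2] = {a: ⊤, b: ⊤, c: ⊤, d: ⊤, e: ⊤, f: ⊤}
Applying B0's transfer function to that IN value gives OUT[B0] (row B0 above).

Answer: {a: ⊤, b: 5, c: ⊤, d: ⊤, e: ⊤, f: ⊤}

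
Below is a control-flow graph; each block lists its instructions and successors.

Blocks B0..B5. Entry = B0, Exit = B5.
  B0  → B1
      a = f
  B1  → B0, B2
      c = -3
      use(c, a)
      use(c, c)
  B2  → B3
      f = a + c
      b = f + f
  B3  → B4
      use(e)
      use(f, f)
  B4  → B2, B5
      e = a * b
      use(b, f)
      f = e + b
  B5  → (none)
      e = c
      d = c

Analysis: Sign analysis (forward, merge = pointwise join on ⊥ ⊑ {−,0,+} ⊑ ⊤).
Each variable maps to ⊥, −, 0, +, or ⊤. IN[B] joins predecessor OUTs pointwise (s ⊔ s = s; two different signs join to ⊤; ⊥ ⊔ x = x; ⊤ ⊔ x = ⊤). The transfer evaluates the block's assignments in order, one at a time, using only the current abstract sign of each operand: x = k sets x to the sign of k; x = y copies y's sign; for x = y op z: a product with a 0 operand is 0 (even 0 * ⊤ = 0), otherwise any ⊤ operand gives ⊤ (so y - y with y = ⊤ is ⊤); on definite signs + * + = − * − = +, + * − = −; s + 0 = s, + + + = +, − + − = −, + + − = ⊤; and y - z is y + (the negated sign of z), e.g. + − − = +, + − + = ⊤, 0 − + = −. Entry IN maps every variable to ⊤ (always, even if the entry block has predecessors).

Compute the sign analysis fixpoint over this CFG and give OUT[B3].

Converged values:
  B0: | IN=(all ⊤) | OUT=(all ⊤)
  B1: | IN=(all ⊤) | OUT={c:-; rest ⊤}
  B2: | IN={c:-; rest ⊤} | OUT={c:-; rest ⊤}
  B3: | IN={c:-; rest ⊤} | OUT={c:-; rest ⊤}
  B4: | IN={c:-; rest ⊤} | OUT={c:-; rest ⊤}
  B5: | IN={c:-; rest ⊤} | OUT={c:-, d:-, e:-; rest ⊤}

Merge at B3: IN[B3] = OUT[B2] = {a: ⊤, b: ⊤, c: -, d: ⊤, e: ⊤, f: ⊤}
Applying B3's transfer function to that IN value gives OUT[B3] (row B3 above).

Answer: {a: ⊤, b: ⊤, c: -, d: ⊤, e: ⊤, f: ⊤}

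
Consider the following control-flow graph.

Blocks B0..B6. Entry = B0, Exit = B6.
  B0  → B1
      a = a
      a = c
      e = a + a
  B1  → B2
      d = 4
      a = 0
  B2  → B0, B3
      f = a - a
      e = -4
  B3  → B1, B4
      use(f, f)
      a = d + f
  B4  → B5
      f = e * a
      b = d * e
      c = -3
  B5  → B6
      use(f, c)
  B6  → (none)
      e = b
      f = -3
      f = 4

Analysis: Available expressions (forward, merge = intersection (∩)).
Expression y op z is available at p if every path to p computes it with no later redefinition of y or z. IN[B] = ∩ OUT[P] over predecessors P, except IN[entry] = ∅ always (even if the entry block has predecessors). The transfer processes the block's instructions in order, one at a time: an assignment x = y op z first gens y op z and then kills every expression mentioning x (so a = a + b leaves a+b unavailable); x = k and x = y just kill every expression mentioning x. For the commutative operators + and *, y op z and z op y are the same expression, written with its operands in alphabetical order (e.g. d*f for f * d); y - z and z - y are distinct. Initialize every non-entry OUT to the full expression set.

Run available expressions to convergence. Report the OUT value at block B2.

Answer: {a-a}

Derivation:
Converged values:
  B0:  IN={}  OUT={a+a}
  B1:  IN={}  OUT={}
  B2:  IN={}  OUT={a-a}
  B3:  IN={a-a}  OUT={d+f}
  B4:  IN={d+f}  OUT={a*e, d*e}
  B5:  IN={a*e, d*e}  OUT={a*e, d*e}
  B6:  IN={a*e, d*e}  OUT={}

Merge at B2: IN[B2] = OUT[B1] = {}
Applying B2's transfer function to that IN value gives OUT[B2] (row B2 above).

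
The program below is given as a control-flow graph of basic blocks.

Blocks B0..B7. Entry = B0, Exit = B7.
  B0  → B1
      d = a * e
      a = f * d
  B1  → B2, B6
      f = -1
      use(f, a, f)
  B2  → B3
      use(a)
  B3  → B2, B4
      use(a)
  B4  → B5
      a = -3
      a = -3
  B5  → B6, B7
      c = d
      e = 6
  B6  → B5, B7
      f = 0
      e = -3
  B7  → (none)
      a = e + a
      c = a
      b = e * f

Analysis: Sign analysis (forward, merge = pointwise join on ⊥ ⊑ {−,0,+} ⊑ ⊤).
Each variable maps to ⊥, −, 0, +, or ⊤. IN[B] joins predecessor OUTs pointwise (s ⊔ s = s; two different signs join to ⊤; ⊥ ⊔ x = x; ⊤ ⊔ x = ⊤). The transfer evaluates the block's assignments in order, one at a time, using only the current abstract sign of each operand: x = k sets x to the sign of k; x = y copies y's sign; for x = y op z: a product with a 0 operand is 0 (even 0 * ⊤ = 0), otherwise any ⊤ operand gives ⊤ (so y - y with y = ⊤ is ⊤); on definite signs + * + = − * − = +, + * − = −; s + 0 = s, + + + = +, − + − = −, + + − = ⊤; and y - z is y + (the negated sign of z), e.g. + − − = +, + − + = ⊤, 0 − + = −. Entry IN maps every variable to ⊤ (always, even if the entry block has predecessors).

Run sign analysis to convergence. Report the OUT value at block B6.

Converged values:
  B0:   IN=(all ⊤)   OUT=(all ⊤)
  B1:   IN=(all ⊤)   OUT={f:-; rest ⊤}
  B2:   IN={f:-; rest ⊤}   OUT={f:-; rest ⊤}
  B3:   IN={f:-; rest ⊤}   OUT={f:-; rest ⊤}
  B4:   IN={f:-; rest ⊤}   OUT={a:-, f:-; rest ⊤}
  B5:   IN=(all ⊤)   OUT={e:+; rest ⊤}
  B6:   IN=(all ⊤)   OUT={e:-, f:0; rest ⊤}
  B7:   IN=(all ⊤)   OUT=(all ⊤)

Merge at B6: IN[B6] = OUT[B1] ⊔ OUT[B5] = {a: ⊤, b: ⊤, c: ⊤, d: ⊤, e: ⊤, f: ⊤}
Applying B6's transfer function to that IN value gives OUT[B6] (row B6 above).

Answer: {a: ⊤, b: ⊤, c: ⊤, d: ⊤, e: -, f: 0}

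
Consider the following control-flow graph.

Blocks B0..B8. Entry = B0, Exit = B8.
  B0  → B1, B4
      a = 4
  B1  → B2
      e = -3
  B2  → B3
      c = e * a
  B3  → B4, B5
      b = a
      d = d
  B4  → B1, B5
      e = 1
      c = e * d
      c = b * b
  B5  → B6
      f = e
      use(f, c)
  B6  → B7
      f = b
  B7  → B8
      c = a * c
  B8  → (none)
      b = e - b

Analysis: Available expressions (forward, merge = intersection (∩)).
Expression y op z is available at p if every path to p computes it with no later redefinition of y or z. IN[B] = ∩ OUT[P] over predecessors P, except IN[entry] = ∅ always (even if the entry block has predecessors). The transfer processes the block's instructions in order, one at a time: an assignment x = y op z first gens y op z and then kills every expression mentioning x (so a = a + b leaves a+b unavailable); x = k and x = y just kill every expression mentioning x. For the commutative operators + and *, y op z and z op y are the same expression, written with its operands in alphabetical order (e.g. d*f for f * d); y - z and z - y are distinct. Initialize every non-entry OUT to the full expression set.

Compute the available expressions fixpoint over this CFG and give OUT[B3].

Converged values:
  B0:  IN={}  OUT={}
  B1:  IN={}  OUT={}
  B2:  IN={}  OUT={a*e}
  B3:  IN={a*e}  OUT={a*e}
  B4:  IN={}  OUT={b*b, d*e}
  B5:  IN={}  OUT={}
  B6:  IN={}  OUT={}
  B7:  IN={}  OUT={}
  B8:  IN={}  OUT={}

Merge at B3: IN[B3] = OUT[B2] = {a*e}
Applying B3's transfer function to that IN value gives OUT[B3] (row B3 above).

Answer: {a*e}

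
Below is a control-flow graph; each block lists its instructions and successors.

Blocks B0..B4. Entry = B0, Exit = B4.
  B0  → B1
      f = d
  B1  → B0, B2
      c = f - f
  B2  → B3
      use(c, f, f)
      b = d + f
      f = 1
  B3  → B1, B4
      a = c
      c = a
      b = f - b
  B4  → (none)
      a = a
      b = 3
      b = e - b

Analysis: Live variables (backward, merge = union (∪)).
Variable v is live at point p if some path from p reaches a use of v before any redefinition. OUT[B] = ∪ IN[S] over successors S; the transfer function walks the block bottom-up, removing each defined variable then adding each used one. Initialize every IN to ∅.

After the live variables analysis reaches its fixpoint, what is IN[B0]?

Answer: {d, e}

Trace:
Fixpoint table:
  B0:   IN={d, e}   OUT={d, e, f}
  B1:   IN={d, e, f}   OUT={c, d, e, f}
  B2:   IN={c, d, e, f}   OUT={b, c, d, e, f}
  B3:   IN={b, c, d, e, f}   OUT={a, d, e, f}
  B4:   IN={a, e}   OUT={}

Merge at B0: OUT[B0] = IN[B1] = {d, e, f}
Applying B0's transfer function to that OUT value gives IN[B0] (row B0 above).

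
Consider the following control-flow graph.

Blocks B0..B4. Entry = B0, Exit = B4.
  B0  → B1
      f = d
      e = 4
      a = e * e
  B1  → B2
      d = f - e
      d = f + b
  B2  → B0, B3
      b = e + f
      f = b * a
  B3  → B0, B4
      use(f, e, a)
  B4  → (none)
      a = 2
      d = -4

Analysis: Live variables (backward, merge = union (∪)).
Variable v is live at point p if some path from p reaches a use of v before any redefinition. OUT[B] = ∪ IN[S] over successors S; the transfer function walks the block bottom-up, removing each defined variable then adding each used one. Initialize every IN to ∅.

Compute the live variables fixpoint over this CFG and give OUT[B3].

Fixpoint table:
  B0:   IN={b, d}   OUT={a, b, e, f}
  B1:   IN={a, b, e, f}   OUT={a, d, e, f}
  B2:   IN={a, d, e, f}   OUT={a, b, d, e, f}
  B3:   IN={a, b, d, e, f}   OUT={b, d}
  B4:   IN={}   OUT={}

Merge at B3: OUT[B3] = IN[B0] ⊔ IN[B4] = {b, d}

Answer: {b, d}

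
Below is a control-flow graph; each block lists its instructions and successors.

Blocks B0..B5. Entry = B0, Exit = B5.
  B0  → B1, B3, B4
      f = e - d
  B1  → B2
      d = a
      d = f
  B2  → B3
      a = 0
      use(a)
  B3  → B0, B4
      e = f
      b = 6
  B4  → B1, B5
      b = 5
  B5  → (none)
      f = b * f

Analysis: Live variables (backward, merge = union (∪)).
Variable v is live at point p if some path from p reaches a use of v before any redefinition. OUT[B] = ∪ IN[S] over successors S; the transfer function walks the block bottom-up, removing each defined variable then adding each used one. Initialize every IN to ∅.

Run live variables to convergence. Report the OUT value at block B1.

Answer: {d, f}

Derivation:
Fixpoint table:
  B0:  IN={a, d, e}  OUT={a, d, f}
  B1:  IN={a, f}  OUT={d, f}
  B2:  IN={d, f}  OUT={a, d, f}
  B3:  IN={a, d, f}  OUT={a, d, e, f}
  B4:  IN={a, f}  OUT={a, b, f}
  B5:  IN={b, f}  OUT={}

Merge at B1: OUT[B1] = IN[B2] = {d, f}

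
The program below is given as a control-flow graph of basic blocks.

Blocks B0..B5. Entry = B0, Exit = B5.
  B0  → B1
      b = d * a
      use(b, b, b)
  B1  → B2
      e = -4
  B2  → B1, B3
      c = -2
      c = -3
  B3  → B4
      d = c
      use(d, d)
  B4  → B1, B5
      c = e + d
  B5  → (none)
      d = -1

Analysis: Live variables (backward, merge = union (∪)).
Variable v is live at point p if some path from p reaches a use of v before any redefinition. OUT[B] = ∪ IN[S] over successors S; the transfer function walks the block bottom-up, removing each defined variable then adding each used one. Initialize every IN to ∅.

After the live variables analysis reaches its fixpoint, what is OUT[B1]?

Converged values:
  B0:   IN={a, d}   OUT={}
  B1:   IN={}   OUT={e}
  B2:   IN={e}   OUT={c, e}
  B3:   IN={c, e}   OUT={d, e}
  B4:   IN={d, e}   OUT={}
  B5:   IN={}   OUT={}

Merge at B1: OUT[B1] = IN[B2] = {e}

Answer: {e}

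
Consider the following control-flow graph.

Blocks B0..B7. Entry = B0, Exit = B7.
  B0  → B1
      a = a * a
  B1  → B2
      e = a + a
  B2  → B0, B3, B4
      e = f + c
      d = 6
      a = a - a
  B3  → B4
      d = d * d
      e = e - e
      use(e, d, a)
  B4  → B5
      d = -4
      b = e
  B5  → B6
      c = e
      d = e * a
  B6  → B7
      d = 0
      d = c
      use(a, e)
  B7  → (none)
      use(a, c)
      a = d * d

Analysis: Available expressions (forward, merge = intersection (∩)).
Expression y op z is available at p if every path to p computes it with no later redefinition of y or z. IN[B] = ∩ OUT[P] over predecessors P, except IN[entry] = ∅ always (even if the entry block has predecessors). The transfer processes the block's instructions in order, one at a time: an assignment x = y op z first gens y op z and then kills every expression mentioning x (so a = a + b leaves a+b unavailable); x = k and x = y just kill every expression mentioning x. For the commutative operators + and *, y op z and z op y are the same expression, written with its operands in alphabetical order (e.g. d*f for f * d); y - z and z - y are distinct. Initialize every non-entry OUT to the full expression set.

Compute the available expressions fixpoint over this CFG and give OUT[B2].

Answer: {c+f}

Trace:
Per-block solution:
  B0: | IN={} | OUT={}
  B1: | IN={} | OUT={a+a}
  B2: | IN={a+a} | OUT={c+f}
  B3: | IN={c+f} | OUT={c+f}
  B4: | IN={c+f} | OUT={c+f}
  B5: | IN={c+f} | OUT={a*e}
  B6: | IN={a*e} | OUT={a*e}
  B7: | IN={a*e} | OUT={d*d}

Merge at B2: IN[B2] = OUT[B1] = {a+a}
Applying B2's transfer function to that IN value gives OUT[B2] (row B2 above).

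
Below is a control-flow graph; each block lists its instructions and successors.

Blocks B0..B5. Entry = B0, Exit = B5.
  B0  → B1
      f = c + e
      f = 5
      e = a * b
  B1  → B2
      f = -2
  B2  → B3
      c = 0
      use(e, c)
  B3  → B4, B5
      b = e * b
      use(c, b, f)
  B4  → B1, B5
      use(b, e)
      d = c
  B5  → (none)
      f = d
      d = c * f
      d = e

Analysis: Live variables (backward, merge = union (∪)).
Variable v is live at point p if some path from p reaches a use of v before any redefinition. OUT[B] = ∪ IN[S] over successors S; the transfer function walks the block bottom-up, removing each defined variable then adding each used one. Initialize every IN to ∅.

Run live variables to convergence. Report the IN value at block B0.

Fixpoint table:
  B0: | IN={a, b, c, d, e} | OUT={b, d, e}
  B1: | IN={b, d, e} | OUT={b, d, e, f}
  B2: | IN={b, d, e, f} | OUT={b, c, d, e, f}
  B3: | IN={b, c, d, e, f} | OUT={b, c, d, e}
  B4: | IN={b, c, e} | OUT={b, c, d, e}
  B5: | IN={c, d, e} | OUT={}

Merge at B0: OUT[B0] = IN[B1] = {b, d, e}
Applying B0's transfer function to that OUT value gives IN[B0] (row B0 above).

Answer: {a, b, c, d, e}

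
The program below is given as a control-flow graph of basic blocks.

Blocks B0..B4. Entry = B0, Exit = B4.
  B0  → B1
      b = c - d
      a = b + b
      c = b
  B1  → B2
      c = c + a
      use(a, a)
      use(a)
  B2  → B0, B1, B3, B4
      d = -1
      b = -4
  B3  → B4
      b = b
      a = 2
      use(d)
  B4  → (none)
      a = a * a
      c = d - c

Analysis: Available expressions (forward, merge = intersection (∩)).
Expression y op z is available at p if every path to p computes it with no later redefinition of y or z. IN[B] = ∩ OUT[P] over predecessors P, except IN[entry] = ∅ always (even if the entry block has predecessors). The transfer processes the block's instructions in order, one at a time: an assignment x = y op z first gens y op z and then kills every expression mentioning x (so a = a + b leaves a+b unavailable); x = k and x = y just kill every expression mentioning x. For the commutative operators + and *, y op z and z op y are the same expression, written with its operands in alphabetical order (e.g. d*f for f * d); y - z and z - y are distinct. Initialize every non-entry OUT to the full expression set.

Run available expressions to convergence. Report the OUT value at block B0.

Converged values:
  B0: | IN={} | OUT={b+b}
  B1: | IN={} | OUT={}
  B2: | IN={} | OUT={}
  B3: | IN={} | OUT={}
  B4: | IN={} | OUT={}

Merge at B0 (entry node, so the boundary value {} is joined with the incoming edge(s)): IN[B0] = {} ∩ OUT[B2] = {}
Applying B0's transfer function to that IN value gives OUT[B0] (row B0 above).

Answer: {b+b}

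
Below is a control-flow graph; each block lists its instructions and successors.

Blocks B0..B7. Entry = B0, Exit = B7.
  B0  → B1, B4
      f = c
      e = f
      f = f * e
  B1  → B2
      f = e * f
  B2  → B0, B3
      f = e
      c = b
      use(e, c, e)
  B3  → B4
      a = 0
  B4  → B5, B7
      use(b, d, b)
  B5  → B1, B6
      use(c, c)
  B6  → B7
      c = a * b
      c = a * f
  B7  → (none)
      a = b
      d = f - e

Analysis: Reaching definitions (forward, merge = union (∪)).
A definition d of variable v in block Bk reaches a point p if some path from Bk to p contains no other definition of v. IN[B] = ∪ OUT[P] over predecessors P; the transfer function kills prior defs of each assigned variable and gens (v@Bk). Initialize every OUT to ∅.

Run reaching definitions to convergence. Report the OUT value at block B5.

Answer: {a@B3, c@B2, e@B0, f@B0, f@B2}

Trace:
Converged values:
  B0: | IN={a@B3, c@B2, e@B0, f@B2} | OUT={a@B3, c@B2, e@B0, f@B0}
  B1: | IN={a@B3, c@B2, e@B0, f@B0, f@B2} | OUT={a@B3, c@B2, e@B0, f@B1}
  B2: | IN={a@B3, c@B2, e@B0, f@B1} | OUT={a@B3, c@B2, e@B0, f@B2}
  B3: | IN={a@B3, c@B2, e@B0, f@B2} | OUT={a@B3, c@B2, e@B0, f@B2}
  B4: | IN={a@B3, c@B2, e@B0, f@B0, f@B2} | OUT={a@B3, c@B2, e@B0, f@B0, f@B2}
  B5: | IN={a@B3, c@B2, e@B0, f@B0, f@B2} | OUT={a@B3, c@B2, e@B0, f@B0, f@B2}
  B6: | IN={a@B3, c@B2, e@B0, f@B0, f@B2} | OUT={a@B3, c@B6, e@B0, f@B0, f@B2}
  B7: | IN={a@B3, c@B2, c@B6, e@B0, f@B0, f@B2} | OUT={a@B7, c@B2, c@B6, d@B7, e@B0, f@B0, f@B2}

Merge at B5: IN[B5] = OUT[B4] = {a@B3, c@B2, e@B0, f@B0, f@B2}
Applying B5's transfer function to that IN value gives OUT[B5] (row B5 above).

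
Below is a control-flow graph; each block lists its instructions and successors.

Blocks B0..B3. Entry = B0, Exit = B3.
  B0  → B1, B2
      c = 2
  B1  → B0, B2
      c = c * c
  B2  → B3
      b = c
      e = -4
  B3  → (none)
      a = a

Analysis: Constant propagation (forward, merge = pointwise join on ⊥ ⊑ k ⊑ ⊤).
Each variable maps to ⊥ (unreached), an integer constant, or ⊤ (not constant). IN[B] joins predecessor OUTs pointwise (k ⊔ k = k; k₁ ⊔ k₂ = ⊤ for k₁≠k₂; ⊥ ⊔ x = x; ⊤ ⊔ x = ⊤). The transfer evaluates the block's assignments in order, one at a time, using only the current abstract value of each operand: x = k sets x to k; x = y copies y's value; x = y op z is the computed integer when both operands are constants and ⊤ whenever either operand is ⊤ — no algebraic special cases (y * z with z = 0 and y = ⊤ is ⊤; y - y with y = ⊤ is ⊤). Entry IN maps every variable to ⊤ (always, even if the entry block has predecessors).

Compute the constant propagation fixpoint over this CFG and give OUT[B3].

Answer: {a: ⊤, b: ⊤, c: ⊤, d: ⊤, e: -4, f: ⊤}

Working:
Converged values:
  B0:   IN=(all ⊤)   OUT={c:2; rest ⊤}
  B1:   IN={c:2; rest ⊤}   OUT={c:4; rest ⊤}
  B2:   IN=(all ⊤)   OUT={e:-4; rest ⊤}
  B3:   IN={e:-4; rest ⊤}   OUT={e:-4; rest ⊤}

Merge at B3: IN[B3] = OUT[B2] = {a: ⊤, b: ⊤, c: ⊤, d: ⊤, e: -4, f: ⊤}
Applying B3's transfer function to that IN value gives OUT[B3] (row B3 above).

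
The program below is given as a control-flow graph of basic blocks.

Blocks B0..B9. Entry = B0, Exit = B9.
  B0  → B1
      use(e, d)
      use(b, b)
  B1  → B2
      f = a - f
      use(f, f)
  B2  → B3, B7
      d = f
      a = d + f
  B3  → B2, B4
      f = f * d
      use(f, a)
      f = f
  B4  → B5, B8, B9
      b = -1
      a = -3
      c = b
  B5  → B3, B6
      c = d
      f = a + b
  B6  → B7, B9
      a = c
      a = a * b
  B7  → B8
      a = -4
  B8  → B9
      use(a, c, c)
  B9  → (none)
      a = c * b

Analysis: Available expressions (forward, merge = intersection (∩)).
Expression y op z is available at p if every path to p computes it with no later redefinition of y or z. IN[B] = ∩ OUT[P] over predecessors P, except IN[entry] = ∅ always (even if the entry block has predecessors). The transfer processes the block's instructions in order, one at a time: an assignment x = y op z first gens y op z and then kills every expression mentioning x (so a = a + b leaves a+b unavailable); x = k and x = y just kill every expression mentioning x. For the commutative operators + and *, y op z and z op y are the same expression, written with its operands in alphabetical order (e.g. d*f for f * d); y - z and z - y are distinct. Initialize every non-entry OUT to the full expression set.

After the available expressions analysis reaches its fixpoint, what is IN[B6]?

Answer: {a+b}

Working:
Fixpoint table:
  B0:   IN={}   OUT={}
  B1:   IN={}   OUT={}
  B2:   IN={}   OUT={d+f}
  B3:   IN={}   OUT={}
  B4:   IN={}   OUT={}
  B5:   IN={}   OUT={a+b}
  B6:   IN={a+b}   OUT={}
  B7:   IN={}   OUT={}
  B8:   IN={}   OUT={}
  B9:   IN={}   OUT={b*c}

Merge at B6: IN[B6] = OUT[B5] = {a+b}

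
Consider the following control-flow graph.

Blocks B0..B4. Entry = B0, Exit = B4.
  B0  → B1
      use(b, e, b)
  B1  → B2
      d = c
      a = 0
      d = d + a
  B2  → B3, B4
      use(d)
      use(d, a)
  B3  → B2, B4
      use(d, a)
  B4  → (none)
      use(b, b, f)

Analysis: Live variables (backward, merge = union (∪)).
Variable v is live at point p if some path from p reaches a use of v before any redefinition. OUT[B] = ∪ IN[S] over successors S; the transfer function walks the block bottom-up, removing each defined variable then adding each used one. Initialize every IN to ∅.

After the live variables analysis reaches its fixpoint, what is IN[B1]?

Per-block solution:
  B0:   IN={b, c, e, f}   OUT={b, c, f}
  B1:   IN={b, c, f}   OUT={a, b, d, f}
  B2:   IN={a, b, d, f}   OUT={a, b, d, f}
  B3:   IN={a, b, d, f}   OUT={a, b, d, f}
  B4:   IN={b, f}   OUT={}

Merge at B1: OUT[B1] = IN[B2] = {a, b, d, f}
Applying B1's transfer function to that OUT value gives IN[B1] (row B1 above).

Answer: {b, c, f}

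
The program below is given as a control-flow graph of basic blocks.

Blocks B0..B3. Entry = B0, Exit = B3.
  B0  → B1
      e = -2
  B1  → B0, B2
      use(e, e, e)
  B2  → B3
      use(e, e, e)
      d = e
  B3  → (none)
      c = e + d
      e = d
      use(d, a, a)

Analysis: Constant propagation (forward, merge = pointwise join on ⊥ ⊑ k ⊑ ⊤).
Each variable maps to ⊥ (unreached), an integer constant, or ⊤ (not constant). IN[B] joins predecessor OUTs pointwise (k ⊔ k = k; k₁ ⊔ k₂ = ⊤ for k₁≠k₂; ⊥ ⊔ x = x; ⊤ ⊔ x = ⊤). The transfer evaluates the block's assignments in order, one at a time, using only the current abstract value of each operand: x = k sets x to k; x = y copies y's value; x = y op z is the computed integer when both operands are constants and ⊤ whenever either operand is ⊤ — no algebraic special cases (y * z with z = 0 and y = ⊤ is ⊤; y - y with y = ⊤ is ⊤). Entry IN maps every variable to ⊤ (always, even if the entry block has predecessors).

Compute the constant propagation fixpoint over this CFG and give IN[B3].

Per-block solution:
  B0:   IN=(all ⊤)   OUT={e:-2; rest ⊤}
  B1:   IN={e:-2; rest ⊤}   OUT={e:-2; rest ⊤}
  B2:   IN={e:-2; rest ⊤}   OUT={d:-2, e:-2; rest ⊤}
  B3:   IN={d:-2, e:-2; rest ⊤}   OUT={c:-4, d:-2, e:-2; rest ⊤}

Merge at B3: IN[B3] = OUT[B2] = {a: ⊤, b: ⊤, c: ⊤, d: -2, e: -2, f: ⊤}

Answer: {a: ⊤, b: ⊤, c: ⊤, d: -2, e: -2, f: ⊤}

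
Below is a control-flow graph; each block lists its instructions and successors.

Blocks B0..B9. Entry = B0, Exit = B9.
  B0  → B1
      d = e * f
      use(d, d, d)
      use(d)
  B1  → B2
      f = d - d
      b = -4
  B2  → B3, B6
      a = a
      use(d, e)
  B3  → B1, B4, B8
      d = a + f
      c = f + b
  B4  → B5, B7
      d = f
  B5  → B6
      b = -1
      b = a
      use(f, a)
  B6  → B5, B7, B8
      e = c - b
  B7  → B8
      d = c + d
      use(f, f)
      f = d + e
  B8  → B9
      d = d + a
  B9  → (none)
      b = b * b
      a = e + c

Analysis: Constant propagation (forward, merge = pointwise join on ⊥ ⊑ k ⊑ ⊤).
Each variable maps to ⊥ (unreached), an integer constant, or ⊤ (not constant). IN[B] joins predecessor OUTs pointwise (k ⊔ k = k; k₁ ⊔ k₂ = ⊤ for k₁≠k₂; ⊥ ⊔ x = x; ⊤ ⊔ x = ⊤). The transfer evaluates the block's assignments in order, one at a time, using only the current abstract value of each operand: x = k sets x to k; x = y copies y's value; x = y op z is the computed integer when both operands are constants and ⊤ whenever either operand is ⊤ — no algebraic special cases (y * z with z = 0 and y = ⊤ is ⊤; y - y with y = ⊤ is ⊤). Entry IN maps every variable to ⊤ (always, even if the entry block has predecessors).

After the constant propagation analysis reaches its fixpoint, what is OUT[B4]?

Answer: {a: ⊤, b: -4, c: ⊤, d: ⊤, e: ⊤, f: ⊤}

Derivation:
Converged values:
  B0:  IN=(all ⊤)  OUT=(all ⊤)
  B1:  IN=(all ⊤)  OUT={b:-4; rest ⊤}
  B2:  IN={b:-4; rest ⊤}  OUT={b:-4; rest ⊤}
  B3:  IN={b:-4; rest ⊤}  OUT={b:-4; rest ⊤}
  B4:  IN={b:-4; rest ⊤}  OUT={b:-4; rest ⊤}
  B5:  IN=(all ⊤)  OUT=(all ⊤)
  B6:  IN=(all ⊤)  OUT=(all ⊤)
  B7:  IN=(all ⊤)  OUT=(all ⊤)
  B8:  IN=(all ⊤)  OUT=(all ⊤)
  B9:  IN=(all ⊤)  OUT=(all ⊤)

Merge at B4: IN[B4] = OUT[B3] = {a: ⊤, b: -4, c: ⊤, d: ⊤, e: ⊤, f: ⊤}
Applying B4's transfer function to that IN value gives OUT[B4] (row B4 above).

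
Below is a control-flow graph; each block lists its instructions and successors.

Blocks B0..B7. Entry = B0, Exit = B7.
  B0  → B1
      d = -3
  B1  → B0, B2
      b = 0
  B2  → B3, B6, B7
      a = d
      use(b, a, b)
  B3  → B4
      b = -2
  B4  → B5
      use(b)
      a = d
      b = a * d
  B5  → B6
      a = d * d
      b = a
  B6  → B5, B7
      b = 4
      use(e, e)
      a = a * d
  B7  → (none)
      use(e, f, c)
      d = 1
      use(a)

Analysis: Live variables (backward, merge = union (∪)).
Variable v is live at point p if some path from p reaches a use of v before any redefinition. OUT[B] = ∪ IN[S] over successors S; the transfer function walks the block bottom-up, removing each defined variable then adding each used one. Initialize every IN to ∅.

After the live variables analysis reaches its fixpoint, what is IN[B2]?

Fixpoint table:
  B0:   IN={c, e, f}   OUT={c, d, e, f}
  B1:   IN={c, d, e, f}   OUT={b, c, d, e, f}
  B2:   IN={b, c, d, e, f}   OUT={a, c, d, e, f}
  B3:   IN={c, d, e, f}   OUT={b, c, d, e, f}
  B4:   IN={b, c, d, e, f}   OUT={c, d, e, f}
  B5:   IN={c, d, e, f}   OUT={a, c, d, e, f}
  B6:   IN={a, c, d, e, f}   OUT={a, c, d, e, f}
  B7:   IN={a, c, e, f}   OUT={}

Merge at B2: OUT[B2] = IN[B3] ⊔ IN[B6] ⊔ IN[B7] = {a, c, d, e, f}
Applying B2's transfer function to that OUT value gives IN[B2] (row B2 above).

Answer: {b, c, d, e, f}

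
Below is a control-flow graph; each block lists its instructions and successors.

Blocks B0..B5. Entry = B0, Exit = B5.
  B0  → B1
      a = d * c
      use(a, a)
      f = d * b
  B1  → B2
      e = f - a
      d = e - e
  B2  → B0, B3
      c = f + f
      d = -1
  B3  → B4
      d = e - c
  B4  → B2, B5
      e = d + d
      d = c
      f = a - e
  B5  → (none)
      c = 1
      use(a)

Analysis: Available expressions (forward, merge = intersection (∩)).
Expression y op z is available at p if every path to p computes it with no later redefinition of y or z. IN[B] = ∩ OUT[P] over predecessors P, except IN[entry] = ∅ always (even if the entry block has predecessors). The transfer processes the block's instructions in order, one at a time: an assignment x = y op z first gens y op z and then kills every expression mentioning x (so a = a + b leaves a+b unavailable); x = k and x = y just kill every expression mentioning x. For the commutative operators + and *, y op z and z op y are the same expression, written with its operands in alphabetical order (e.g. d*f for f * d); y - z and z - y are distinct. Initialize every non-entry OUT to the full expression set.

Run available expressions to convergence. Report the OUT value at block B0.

Fixpoint table:
  B0: | IN={} | OUT={b*d, c*d}
  B1: | IN={b*d, c*d} | OUT={e-e, f-a}
  B2: | IN={} | OUT={f+f}
  B3: | IN={f+f} | OUT={e-c, f+f}
  B4: | IN={e-c, f+f} | OUT={a-e}
  B5: | IN={a-e} | OUT={a-e}

Merge at B0 (entry node, so the boundary value {} is joined with the incoming edge(s)): IN[B0] = {} ∩ OUT[B2] = {}
Applying B0's transfer function to that IN value gives OUT[B0] (row B0 above).

Answer: {b*d, c*d}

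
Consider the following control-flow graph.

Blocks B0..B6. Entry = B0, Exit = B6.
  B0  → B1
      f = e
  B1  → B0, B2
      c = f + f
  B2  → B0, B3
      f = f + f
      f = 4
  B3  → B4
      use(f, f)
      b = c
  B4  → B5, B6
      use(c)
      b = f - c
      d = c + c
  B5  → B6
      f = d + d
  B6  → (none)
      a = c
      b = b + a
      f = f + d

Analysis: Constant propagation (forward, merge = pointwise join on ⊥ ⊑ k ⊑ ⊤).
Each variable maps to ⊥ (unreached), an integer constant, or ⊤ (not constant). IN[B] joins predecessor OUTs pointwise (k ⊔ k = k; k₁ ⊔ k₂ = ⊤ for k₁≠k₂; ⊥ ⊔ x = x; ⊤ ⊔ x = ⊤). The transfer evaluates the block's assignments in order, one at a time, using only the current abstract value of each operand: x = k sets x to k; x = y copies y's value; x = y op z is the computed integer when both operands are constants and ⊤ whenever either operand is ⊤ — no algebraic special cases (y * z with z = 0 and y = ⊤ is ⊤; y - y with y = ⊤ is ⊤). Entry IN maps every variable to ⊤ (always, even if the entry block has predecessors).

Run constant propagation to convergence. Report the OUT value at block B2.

Fixpoint table:
  B0: | IN=(all ⊤) | OUT=(all ⊤)
  B1: | IN=(all ⊤) | OUT=(all ⊤)
  B2: | IN=(all ⊤) | OUT={f:4; rest ⊤}
  B3: | IN={f:4; rest ⊤} | OUT={f:4; rest ⊤}
  B4: | IN={f:4; rest ⊤} | OUT={f:4; rest ⊤}
  B5: | IN={f:4; rest ⊤} | OUT=(all ⊤)
  B6: | IN=(all ⊤) | OUT=(all ⊤)

Merge at B2: IN[B2] = OUT[B1] = {a: ⊤, b: ⊤, c: ⊤, d: ⊤, e: ⊤, f: ⊤}
Applying B2's transfer function to that IN value gives OUT[B2] (row B2 above).

Answer: {a: ⊤, b: ⊤, c: ⊤, d: ⊤, e: ⊤, f: 4}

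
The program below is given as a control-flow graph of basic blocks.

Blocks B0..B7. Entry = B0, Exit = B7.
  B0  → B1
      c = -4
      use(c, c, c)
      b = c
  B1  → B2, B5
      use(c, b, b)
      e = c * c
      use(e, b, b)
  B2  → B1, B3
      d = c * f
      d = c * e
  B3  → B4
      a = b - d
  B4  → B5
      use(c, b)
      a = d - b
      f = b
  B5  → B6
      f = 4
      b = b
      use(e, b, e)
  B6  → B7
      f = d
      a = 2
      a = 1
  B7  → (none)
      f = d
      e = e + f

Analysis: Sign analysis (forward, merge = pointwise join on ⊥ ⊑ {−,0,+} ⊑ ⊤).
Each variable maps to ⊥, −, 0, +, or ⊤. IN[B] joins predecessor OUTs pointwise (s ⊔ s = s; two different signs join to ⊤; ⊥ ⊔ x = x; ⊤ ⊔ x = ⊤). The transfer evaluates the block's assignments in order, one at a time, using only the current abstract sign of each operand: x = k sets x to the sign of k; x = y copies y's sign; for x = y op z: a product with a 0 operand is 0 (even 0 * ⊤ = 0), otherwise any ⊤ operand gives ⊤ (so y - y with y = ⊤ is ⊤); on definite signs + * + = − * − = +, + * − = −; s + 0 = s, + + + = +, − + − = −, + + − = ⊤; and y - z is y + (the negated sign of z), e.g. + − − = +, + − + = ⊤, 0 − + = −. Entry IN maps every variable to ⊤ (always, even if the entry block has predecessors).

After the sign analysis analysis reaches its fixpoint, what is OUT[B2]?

Answer: {a: ⊤, b: -, c: -, d: -, e: +, f: ⊤}

Trace:
Converged values:
  B0: | IN=(all ⊤) | OUT={b:-, c:-; rest ⊤}
  B1: | IN={b:-, c:-; rest ⊤} | OUT={b:-, c:-, e:+; rest ⊤}
  B2: | IN={b:-, c:-, e:+; rest ⊤} | OUT={b:-, c:-, d:-, e:+; rest ⊤}
  B3: | IN={b:-, c:-, d:-, e:+; rest ⊤} | OUT={b:-, c:-, d:-, e:+; rest ⊤}
  B4: | IN={b:-, c:-, d:-, e:+; rest ⊤} | OUT={b:-, c:-, d:-, e:+, f:-; rest ⊤}
  B5: | IN={b:-, c:-, e:+; rest ⊤} | OUT={b:-, c:-, e:+, f:+; rest ⊤}
  B6: | IN={b:-, c:-, e:+, f:+; rest ⊤} | OUT={a:+, b:-, c:-, e:+; rest ⊤}
  B7: | IN={a:+, b:-, c:-, e:+; rest ⊤} | OUT={a:+, b:-, c:-; rest ⊤}

Merge at B2: IN[B2] = OUT[B1] = {a: ⊤, b: -, c: -, d: ⊤, e: +, f: ⊤}
Applying B2's transfer function to that IN value gives OUT[B2] (row B2 above).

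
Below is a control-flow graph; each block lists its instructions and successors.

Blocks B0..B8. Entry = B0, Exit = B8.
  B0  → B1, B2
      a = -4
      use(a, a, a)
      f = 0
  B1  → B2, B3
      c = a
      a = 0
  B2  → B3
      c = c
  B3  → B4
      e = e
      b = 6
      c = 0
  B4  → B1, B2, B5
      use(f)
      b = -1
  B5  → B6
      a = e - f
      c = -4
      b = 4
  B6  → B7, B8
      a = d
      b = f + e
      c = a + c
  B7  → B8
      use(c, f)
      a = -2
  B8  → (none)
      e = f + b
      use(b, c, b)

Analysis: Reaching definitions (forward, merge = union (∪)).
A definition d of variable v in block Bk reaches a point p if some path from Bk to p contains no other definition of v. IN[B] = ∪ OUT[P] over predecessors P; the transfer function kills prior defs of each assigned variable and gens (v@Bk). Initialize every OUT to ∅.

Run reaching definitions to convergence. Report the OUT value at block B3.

Answer: {a@B0, a@B1, b@B3, c@B3, e@B3, f@B0}

Trace:
Fixpoint table:
  B0:  IN={}  OUT={a@B0, f@B0}
  B1:  IN={a@B0, a@B1, b@B4, c@B3, e@B3, f@B0}  OUT={a@B1, b@B4, c@B1, e@B3, f@B0}
  B2:  IN={a@B0, a@B1, b@B4, c@B1, c@B3, e@B3, f@B0}  OUT={a@B0, a@B1, b@B4, c@B2, e@B3, f@B0}
  B3:  IN={a@B0, a@B1, b@B4, c@B1, c@B2, e@B3, f@B0}  OUT={a@B0, a@B1, b@B3, c@B3, e@B3, f@B0}
  B4:  IN={a@B0, a@B1, b@B3, c@B3, e@B3, f@B0}  OUT={a@B0, a@B1, b@B4, c@B3, e@B3, f@B0}
  B5:  IN={a@B0, a@B1, b@B4, c@B3, e@B3, f@B0}  OUT={a@B5, b@B5, c@B5, e@B3, f@B0}
  B6:  IN={a@B5, b@B5, c@B5, e@B3, f@B0}  OUT={a@B6, b@B6, c@B6, e@B3, f@B0}
  B7:  IN={a@B6, b@B6, c@B6, e@B3, f@B0}  OUT={a@B7, b@B6, c@B6, e@B3, f@B0}
  B8:  IN={a@B6, a@B7, b@B6, c@B6, e@B3, f@B0}  OUT={a@B6, a@B7, b@B6, c@B6, e@B8, f@B0}

Merge at B3: IN[B3] = OUT[B1] ⊔ OUT[B2] = {a@B0, a@B1, b@B4, c@B1, c@B2, e@B3, f@B0}
Applying B3's transfer function to that IN value gives OUT[B3] (row B3 above).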